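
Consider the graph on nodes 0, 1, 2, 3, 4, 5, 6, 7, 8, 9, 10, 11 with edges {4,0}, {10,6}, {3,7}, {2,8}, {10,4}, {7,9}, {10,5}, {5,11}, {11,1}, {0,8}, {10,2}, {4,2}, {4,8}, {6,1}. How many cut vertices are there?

Removing 7 increases the component count from 2 to 3, so 7 is a cut vertex.
Removing 10 increases the component count from 2 to 3, so 10 is a cut vertex.
By contrast removing 5 leaves 2 components; it is not a cut vertex. No other vertex is a cut vertex either.

2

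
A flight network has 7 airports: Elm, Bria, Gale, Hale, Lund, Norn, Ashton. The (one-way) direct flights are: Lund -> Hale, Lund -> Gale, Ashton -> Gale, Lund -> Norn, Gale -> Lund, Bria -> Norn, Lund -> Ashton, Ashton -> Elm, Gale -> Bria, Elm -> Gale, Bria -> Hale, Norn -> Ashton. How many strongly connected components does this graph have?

{Elm, Bria, Gale, Lund, Norn, Ashton} are all mutually reachable — one SCC of size 6.
{Hale} is an SCC by itself.
That gives 2 strongly connected components.

2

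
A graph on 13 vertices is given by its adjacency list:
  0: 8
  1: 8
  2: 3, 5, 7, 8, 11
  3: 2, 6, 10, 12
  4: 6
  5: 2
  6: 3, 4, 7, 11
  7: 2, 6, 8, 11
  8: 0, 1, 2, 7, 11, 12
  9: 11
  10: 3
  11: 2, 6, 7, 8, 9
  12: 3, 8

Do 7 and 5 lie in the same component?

From 7 we can reach 0, 1, 2, 3, 4, 5, 6, 7, 8, 9, 10, 11, 12, which includes 5.

Yes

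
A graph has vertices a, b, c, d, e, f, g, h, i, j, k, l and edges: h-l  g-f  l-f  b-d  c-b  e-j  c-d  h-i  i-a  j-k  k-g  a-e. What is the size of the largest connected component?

Starting from b we can reach b, c, d. That is one component of size 3.
Starting from a we can reach a, e, f, g, h, i, j, k, l. That is one component of size 9.
The largest has 9 vertices.

9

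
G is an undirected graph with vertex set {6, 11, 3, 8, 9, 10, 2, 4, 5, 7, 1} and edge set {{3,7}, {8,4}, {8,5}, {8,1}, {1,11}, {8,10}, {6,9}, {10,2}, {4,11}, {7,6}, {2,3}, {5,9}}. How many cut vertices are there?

Removing 8 increases the component count from 1 to 2, so 8 is a cut vertex.
By contrast removing 6 leaves 1 component; it is not a cut vertex. No other vertex is a cut vertex either.

1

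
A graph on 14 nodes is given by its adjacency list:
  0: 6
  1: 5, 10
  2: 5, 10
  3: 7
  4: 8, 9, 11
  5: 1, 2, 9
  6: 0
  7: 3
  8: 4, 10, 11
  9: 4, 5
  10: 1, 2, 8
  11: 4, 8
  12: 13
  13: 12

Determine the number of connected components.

4

Starting from 0 we can reach 0, 6. That is one component of size 2.
Starting from 3 we can reach 3, 7. That is one component of size 2.
Starting from 12 we can reach 12, 13. That is one component of size 2.
Starting from 1 we can reach 1, 2, 4, 5, 8, 9, 10, 11. That is one component of size 8.
Total: 4 components.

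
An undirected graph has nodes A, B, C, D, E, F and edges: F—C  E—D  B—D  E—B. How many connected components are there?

A is isolated — a component by itself.
Starting from C we can reach C, F. That is one component of size 2.
Starting from B we can reach B, D, E. That is one component of size 3.
Total: 3 components.

3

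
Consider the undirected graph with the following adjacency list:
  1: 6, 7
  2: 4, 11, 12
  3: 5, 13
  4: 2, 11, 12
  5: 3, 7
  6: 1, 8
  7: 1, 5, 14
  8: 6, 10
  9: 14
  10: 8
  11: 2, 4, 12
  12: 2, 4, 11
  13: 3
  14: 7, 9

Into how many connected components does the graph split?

2

Starting from 2 we can reach 2, 4, 11, 12. That is one component of size 4.
Starting from 1 we can reach 1, 3, 5, 6, 7, 8, 9, 10, 13, 14. That is one component of size 10.
Total: 2 components.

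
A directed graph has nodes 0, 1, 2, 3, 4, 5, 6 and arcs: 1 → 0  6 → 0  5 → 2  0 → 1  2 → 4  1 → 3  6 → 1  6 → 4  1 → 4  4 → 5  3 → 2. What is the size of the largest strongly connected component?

{2, 4, 5} are all mutually reachable — one SCC of size 3.
{0, 1} are all mutually reachable — one SCC of size 2.
{6} is an SCC by itself.
{3} is an SCC by itself.
The largest has 3 vertices.

3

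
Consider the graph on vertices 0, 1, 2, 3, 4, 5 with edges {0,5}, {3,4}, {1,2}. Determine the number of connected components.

3

Starting from 1 we can reach 1, 2. That is one component of size 2.
Starting from 3 we can reach 3, 4. That is one component of size 2.
Starting from 0 we can reach 0, 5. That is one component of size 2.
Total: 3 components.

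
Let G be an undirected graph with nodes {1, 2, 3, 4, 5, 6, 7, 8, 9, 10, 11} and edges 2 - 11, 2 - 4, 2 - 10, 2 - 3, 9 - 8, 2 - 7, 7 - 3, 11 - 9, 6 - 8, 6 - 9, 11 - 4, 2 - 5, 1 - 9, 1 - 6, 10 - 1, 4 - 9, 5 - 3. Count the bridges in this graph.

0

The edges on the cycle 1-6-8-9-1 are not bridges since each lies on that cycle.
Every edge lies on some cycle, so there are no bridges.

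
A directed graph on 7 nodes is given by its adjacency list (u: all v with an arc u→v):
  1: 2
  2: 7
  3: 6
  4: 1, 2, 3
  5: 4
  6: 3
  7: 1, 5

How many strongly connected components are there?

{1, 2, 4, 5, 7} are all mutually reachable — one SCC of size 5.
{3, 6} are all mutually reachable — one SCC of size 2.
That gives 2 strongly connected components.

2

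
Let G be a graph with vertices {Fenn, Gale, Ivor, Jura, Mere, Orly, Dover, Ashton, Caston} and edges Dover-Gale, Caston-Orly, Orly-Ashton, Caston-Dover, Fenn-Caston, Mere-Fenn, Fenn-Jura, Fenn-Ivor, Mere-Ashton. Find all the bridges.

The edges on the cycle Mere-Fenn-Caston-Orly-Ashton-Mere are not bridges since each lies on that cycle.
But removing Fenn-Ivor disconnects Fenn from Ivor; removing Caston-Dover disconnects Caston from Dover; removing Fenn-Jura disconnects Fenn from Jura; removing Gale-Dover disconnects Gale from Dover — these are bridges.

Caston-Dover, Dover-Gale, Fenn-Ivor, Fenn-Jura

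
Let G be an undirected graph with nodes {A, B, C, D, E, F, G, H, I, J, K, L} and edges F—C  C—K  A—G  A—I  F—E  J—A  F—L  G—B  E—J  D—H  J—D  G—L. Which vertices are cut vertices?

A, C, D, F, G, J

Removing A increases the component count from 1 to 2, so A is a cut vertex.
Removing C increases the component count from 1 to 2, so C is a cut vertex.
Removing D increases the component count from 1 to 2, so D is a cut vertex.
Likewise F, G, J are cut vertices.
By contrast removing I leaves 1 component; it is not a cut vertex. No other vertex is a cut vertex either.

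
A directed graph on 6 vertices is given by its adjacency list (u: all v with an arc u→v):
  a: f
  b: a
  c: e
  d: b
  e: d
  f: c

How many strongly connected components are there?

1

{a, b, c, d, e, f} are all mutually reachable — one SCC of size 6.
That gives 1 strongly connected component.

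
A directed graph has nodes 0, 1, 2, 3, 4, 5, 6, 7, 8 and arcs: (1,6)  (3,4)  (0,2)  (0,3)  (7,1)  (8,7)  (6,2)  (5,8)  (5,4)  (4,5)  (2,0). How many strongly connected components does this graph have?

{0, 1, 2, 3, 4, 5, 6, 7, 8} are all mutually reachable — one SCC of size 9.
That gives 1 strongly connected component.

1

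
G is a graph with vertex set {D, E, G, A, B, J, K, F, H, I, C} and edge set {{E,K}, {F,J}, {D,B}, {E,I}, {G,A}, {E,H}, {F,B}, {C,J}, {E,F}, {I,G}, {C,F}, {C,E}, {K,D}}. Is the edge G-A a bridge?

Yes

Removing G-A leaves no path between G and A: the component count goes from 1 to 2. So it is a bridge.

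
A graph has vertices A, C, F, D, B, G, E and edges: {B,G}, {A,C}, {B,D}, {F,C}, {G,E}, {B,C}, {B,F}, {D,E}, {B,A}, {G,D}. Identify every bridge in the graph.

none

The edges on the cycle B-A-C-F-B are not bridges since each lies on that cycle.
Every edge lies on some cycle, so there are no bridges.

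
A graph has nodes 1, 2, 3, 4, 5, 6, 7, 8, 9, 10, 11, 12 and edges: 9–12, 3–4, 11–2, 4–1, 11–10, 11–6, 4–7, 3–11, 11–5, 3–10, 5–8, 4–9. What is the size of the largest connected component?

12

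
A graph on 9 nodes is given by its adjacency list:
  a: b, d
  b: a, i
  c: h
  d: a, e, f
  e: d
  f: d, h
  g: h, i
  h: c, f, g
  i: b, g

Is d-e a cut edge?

Removing d-e leaves no path between d and e: the component count goes from 1 to 2. So it is a bridge.

Yes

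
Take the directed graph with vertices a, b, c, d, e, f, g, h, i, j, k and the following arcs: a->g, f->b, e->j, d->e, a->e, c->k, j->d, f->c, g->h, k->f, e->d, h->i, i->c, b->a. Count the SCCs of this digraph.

2

{a, b, c, f, g, h, i, k} are all mutually reachable — one SCC of size 8.
{d, e, j} are all mutually reachable — one SCC of size 3.
That gives 2 strongly connected components.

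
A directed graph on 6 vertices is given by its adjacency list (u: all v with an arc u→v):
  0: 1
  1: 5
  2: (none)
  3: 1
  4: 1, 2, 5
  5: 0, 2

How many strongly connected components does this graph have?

{0, 1, 5} are all mutually reachable — one SCC of size 3.
{4} is an SCC by itself.
{2} is an SCC by itself.
{3} is an SCC by itself.
That gives 4 strongly connected components.

4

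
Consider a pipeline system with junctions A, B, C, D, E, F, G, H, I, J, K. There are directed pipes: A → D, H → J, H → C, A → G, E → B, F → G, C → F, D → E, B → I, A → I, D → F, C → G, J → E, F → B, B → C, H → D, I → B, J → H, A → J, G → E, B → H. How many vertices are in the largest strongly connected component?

9

{B, C, D, E, F, G, H, I, J} are all mutually reachable — one SCC of size 9.
{K} is an SCC by itself.
{A} is an SCC by itself.
The largest has 9 vertices.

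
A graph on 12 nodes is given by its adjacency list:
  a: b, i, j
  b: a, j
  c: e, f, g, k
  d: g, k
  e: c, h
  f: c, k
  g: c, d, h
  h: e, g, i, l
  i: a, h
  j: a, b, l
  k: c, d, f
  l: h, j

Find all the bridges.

The edges on the cycle a-b-j-a are not bridges since each lies on that cycle.
Every edge lies on some cycle, so there are no bridges.

none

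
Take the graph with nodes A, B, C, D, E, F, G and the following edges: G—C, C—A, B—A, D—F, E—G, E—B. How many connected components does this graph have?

2

Starting from D we can reach D, F. That is one component of size 2.
Starting from A we can reach A, B, C, E, G. That is one component of size 5.
Total: 2 components.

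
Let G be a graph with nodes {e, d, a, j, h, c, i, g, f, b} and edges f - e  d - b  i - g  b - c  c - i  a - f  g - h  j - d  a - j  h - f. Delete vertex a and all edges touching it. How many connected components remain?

1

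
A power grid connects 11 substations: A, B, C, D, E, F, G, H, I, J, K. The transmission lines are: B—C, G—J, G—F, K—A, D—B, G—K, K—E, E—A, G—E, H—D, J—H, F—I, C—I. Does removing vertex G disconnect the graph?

Yes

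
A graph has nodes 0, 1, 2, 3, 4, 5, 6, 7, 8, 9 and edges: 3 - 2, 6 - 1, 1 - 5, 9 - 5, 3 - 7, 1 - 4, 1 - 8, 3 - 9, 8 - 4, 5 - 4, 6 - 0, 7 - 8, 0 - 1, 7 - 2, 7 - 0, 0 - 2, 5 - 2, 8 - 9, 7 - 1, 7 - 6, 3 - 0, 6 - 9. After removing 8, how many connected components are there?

1

With 8 gone, the remaining components are: {0, 1, 2, 3, 4, 5, 6, 7, 9}.
That is 1 component.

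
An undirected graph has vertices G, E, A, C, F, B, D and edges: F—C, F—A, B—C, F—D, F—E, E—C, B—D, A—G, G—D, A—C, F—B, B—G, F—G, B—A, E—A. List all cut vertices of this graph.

Removing B, for instance, still leaves 1 component. No single vertex removal increases the component count — the graph has no articulation points.

none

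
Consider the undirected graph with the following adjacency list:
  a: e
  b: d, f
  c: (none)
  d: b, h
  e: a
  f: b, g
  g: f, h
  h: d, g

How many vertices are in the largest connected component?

c is isolated — a component by itself.
Starting from a we can reach a, e. That is one component of size 2.
Starting from b we can reach b, d, f, g, h. That is one component of size 5.
The largest has 5 vertices.

5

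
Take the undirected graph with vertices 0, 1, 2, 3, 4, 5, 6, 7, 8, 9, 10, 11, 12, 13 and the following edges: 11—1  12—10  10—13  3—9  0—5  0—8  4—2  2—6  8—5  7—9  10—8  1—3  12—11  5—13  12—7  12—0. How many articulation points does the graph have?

Removing 2 increases the component count from 2 to 3, so 2 is a cut vertex.
Removing 12 increases the component count from 2 to 3, so 12 is a cut vertex.
By contrast removing 6 leaves 2 components; it is not a cut vertex. No other vertex is a cut vertex either.

2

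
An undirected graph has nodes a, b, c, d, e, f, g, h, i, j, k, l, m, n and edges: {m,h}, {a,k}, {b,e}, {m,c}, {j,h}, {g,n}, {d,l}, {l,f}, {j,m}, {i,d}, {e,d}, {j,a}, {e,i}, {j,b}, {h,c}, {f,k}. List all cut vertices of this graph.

Removing j increases the component count from 2 to 3, so j is a cut vertex.
By contrast removing c leaves 2 components; it is not a cut vertex. No other vertex is a cut vertex either.

j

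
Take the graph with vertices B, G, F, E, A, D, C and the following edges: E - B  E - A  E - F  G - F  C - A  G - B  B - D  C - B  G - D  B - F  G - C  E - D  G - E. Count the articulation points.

0

Removing F, for instance, still leaves 1 component. No single vertex removal increases the component count — the graph has no articulation points.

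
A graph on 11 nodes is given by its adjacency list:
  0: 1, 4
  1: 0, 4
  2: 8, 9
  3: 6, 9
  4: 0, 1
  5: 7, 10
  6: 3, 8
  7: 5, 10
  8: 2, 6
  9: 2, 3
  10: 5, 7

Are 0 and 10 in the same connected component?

No

The component containing 0 is {0, 1, 4}, and 10 is not in it.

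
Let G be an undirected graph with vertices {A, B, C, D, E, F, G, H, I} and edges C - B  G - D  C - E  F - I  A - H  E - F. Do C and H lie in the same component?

No

The component containing C is {B, C, E, F, I}, and H is not in it.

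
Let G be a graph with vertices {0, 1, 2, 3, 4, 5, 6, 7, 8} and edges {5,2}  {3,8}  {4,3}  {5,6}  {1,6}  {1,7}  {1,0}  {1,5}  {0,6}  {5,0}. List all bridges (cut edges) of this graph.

1-7, 2-5, 3-4, 3-8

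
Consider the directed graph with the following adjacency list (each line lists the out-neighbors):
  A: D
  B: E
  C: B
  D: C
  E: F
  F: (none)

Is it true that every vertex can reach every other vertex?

There is no directed path from F to B, so the graph is not strongly connected.

No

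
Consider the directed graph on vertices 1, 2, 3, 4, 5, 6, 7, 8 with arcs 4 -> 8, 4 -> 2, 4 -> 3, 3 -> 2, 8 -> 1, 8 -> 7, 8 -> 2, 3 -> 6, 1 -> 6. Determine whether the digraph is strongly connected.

There is no directed path from 3 to 7, so the graph is not strongly connected.

No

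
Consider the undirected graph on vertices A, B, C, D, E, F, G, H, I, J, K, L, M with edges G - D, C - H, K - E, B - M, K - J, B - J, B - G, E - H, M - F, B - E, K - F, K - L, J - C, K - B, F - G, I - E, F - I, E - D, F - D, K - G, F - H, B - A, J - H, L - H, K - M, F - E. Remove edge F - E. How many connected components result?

1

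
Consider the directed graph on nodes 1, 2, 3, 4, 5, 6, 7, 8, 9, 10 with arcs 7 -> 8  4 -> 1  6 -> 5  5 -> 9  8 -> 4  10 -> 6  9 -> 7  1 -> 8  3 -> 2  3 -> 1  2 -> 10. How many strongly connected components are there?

{1, 4, 8} are all mutually reachable — one SCC of size 3.
{5} is an SCC by itself.
{7} is an SCC by itself.
{10} is an SCC by itself.
{6} is an SCC by itself.
(and 3 more singleton SCCs)
That gives 8 strongly connected components.

8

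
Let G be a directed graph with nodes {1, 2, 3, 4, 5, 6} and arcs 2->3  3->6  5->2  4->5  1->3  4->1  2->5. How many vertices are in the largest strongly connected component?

{2, 5} are all mutually reachable — one SCC of size 2.
{1} is an SCC by itself.
{4} is an SCC by itself.
{6} is an SCC by itself.
{3} is an SCC by itself.
The largest has 2 vertices.

2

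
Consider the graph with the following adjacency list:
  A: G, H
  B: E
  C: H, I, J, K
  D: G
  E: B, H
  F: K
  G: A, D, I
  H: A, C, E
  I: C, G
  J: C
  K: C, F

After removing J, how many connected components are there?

With J gone, the remaining components are: {A, B, C, D, E, F, G, H, I, K}.
That is 1 component.

1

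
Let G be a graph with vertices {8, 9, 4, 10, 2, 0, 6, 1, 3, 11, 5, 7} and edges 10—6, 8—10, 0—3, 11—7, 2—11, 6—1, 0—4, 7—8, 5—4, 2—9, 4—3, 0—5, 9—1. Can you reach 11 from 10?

Yes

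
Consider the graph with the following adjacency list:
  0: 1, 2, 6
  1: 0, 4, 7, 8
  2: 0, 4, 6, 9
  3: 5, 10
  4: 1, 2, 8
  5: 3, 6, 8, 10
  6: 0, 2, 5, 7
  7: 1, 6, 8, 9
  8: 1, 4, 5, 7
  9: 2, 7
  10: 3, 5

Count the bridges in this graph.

0

The edges on the cycle 5-10-3-5 are not bridges since each lies on that cycle.
Every edge lies on some cycle, so there are no bridges.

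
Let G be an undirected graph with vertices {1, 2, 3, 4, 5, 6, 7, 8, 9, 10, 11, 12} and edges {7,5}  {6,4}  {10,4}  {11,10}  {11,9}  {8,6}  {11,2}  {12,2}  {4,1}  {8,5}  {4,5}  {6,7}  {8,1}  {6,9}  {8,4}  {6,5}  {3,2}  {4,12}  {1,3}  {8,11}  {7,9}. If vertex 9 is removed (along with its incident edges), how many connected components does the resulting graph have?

With 9 gone, the remaining components are: {1, 2, 3, 4, 5, 6, 7, 8, 10, 11, 12}.
That is 1 component.

1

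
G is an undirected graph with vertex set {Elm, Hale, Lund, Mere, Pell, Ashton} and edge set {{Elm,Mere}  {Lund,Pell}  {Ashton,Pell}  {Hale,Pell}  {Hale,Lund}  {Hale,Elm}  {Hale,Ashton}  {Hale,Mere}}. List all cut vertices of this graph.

Removing Hale increases the component count from 1 to 2, so Hale is a cut vertex.
By contrast removing Ashton leaves 1 component; it is not a cut vertex. No other vertex is a cut vertex either.

Hale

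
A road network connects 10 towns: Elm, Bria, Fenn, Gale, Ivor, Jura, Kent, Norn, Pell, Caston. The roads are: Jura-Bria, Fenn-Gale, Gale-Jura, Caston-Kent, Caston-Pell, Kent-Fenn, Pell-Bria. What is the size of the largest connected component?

7

Norn is isolated — a component by itself.
Elm is isolated — a component by itself.
Ivor is isolated — a component by itself.
Starting from Bria we can reach Bria, Fenn, Gale, Jura, Kent, Pell, Caston. That is one component of size 7.
The largest has 7 vertices.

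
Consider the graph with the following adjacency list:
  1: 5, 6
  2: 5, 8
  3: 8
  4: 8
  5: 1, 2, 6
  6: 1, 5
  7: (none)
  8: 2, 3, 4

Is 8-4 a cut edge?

Yes

Removing 8-4 leaves no path between 8 and 4: the component count goes from 2 to 3. So it is a bridge.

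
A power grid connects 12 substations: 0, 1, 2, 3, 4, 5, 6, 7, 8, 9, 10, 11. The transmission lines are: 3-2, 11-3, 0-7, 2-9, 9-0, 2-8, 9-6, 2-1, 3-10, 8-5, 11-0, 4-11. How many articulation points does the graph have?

6

Removing 0 increases the component count from 1 to 2, so 0 is a cut vertex.
Removing 2 increases the component count from 1 to 3, so 2 is a cut vertex.
Removing 3 increases the component count from 1 to 2, so 3 is a cut vertex.
Likewise 8, 9, 11 are cut vertices.
By contrast removing 6 leaves 1 component; it is not a cut vertex. No other vertex is a cut vertex either.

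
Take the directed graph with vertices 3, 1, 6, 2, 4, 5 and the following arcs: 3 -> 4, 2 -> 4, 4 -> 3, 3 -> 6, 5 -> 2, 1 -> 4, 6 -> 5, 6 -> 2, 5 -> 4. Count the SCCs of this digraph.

2

{2, 3, 4, 5, 6} are all mutually reachable — one SCC of size 5.
{1} is an SCC by itself.
That gives 2 strongly connected components.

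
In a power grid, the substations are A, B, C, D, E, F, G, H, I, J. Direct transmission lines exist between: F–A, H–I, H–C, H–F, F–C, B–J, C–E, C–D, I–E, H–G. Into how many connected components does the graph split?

2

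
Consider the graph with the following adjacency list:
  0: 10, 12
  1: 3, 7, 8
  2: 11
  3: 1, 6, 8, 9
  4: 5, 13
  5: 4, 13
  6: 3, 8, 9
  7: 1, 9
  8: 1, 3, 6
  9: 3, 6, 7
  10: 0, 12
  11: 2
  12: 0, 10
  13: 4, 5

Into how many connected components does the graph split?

Starting from 2 we can reach 2, 11. That is one component of size 2.
Starting from 0 we can reach 0, 10, 12. That is one component of size 3.
Starting from 4 we can reach 4, 5, 13. That is one component of size 3.
Starting from 1 we can reach 1, 3, 6, 7, 8, 9. That is one component of size 6.
Total: 4 components.

4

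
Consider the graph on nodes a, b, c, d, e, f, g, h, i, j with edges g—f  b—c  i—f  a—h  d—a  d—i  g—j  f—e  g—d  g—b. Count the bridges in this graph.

6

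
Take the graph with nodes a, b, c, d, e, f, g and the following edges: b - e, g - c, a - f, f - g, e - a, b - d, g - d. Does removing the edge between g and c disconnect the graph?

Yes

Removing g - c leaves no path between g and c: the component count goes from 1 to 2. So it is a bridge.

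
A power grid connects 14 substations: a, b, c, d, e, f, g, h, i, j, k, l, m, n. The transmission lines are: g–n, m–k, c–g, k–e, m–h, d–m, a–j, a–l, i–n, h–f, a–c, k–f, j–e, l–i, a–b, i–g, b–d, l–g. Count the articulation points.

Removing a increases the component count from 1 to 2, so a is a cut vertex.
By contrast removing e leaves 1 component; it is not a cut vertex. No other vertex is a cut vertex either.

1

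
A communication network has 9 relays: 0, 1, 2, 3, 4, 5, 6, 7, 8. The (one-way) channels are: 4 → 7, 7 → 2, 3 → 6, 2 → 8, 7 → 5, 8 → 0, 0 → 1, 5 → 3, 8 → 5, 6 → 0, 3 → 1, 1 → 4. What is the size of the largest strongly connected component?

9

{0, 1, 2, 3, 4, 5, 6, 7, 8} are all mutually reachable — one SCC of size 9.
The largest has 9 vertices.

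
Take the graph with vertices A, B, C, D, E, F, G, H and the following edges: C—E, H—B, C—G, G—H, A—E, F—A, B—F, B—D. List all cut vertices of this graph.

B

Removing B increases the component count from 1 to 2, so B is a cut vertex.
By contrast removing H leaves 1 component; it is not a cut vertex. No other vertex is a cut vertex either.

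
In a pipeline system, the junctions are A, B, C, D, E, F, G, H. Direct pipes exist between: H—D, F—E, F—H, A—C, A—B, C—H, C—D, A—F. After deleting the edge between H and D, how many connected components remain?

2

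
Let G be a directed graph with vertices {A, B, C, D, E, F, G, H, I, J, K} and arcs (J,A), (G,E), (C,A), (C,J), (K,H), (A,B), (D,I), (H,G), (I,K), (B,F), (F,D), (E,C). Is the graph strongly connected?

Yes

From H we can reach every vertex (A, B, C, D, E, F, G, H, I, J, K), and every vertex can reach H (A, B, C, D, E, F, G, H, I, J, K). So the whole graph is one strongly connected component.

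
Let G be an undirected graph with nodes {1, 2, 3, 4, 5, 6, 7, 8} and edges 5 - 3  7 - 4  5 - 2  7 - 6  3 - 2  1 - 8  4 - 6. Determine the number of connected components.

Starting from 1 we can reach 1, 8. That is one component of size 2.
Starting from 4 we can reach 4, 6, 7. That is one component of size 3.
Starting from 2 we can reach 2, 3, 5. That is one component of size 3.
Total: 3 components.

3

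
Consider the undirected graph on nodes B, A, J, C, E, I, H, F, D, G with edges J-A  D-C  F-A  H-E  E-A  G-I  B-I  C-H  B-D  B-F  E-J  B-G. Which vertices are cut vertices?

Removing B increases the component count from 1 to 2, so B is a cut vertex.
By contrast removing I leaves 1 component; it is not a cut vertex. No other vertex is a cut vertex either.

B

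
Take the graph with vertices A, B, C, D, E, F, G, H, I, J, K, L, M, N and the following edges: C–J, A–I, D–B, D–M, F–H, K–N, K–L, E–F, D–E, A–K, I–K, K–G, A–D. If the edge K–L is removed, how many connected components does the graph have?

Before removal there are 2 components.
K–L is a bridge — removing it separates K's side from L's side.
After removal: 3 components.

3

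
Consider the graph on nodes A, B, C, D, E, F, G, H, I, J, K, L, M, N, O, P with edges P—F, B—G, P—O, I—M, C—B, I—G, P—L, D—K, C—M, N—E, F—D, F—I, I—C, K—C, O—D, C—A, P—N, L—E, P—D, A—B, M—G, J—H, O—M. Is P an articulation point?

Deleting P raises the number of components from 2 to 3, so P is a cut vertex.

Yes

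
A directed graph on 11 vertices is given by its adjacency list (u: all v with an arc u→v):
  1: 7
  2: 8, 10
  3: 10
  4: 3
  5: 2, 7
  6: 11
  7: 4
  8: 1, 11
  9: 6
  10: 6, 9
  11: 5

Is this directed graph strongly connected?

Yes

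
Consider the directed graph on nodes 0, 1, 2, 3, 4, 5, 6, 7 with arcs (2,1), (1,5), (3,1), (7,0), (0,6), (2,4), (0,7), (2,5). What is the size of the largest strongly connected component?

{0, 7} are all mutually reachable — one SCC of size 2.
{3} is an SCC by itself.
{2} is an SCC by itself.
{4} is an SCC by itself.
{6} is an SCC by itself.
(and 2 more singleton SCCs)
The largest has 2 vertices.

2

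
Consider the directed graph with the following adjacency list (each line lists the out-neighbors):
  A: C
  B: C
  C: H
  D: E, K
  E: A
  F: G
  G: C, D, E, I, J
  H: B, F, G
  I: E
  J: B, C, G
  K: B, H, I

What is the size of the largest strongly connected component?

{A, B, C, D, E, F, G, H, I, J, K} are all mutually reachable — one SCC of size 11.
The largest has 11 vertices.

11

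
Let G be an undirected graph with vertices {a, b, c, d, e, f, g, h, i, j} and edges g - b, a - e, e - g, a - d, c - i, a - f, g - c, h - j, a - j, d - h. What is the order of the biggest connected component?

Starting from a we can reach a, b, c, d, e, f, g, h, i, j. That is one component of size 10.
The largest has 10 vertices.

10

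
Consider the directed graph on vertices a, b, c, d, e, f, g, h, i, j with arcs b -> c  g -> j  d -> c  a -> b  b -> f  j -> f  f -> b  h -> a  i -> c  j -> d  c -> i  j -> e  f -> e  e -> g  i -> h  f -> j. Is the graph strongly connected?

Yes

From i we can reach every vertex (a, b, c, d, e, f, g, h, i, j), and every vertex can reach i (a, b, c, d, e, f, g, h, i, j). So the whole graph is one strongly connected component.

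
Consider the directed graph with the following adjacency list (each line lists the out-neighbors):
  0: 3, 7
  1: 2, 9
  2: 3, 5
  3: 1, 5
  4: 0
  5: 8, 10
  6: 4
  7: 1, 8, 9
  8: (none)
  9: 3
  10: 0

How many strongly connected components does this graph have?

4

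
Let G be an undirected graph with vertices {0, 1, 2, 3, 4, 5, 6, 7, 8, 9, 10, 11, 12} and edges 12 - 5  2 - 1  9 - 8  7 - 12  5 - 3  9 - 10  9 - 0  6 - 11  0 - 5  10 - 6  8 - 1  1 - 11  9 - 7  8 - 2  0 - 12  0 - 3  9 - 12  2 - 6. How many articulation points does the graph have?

Removing 9 increases the component count from 2 to 3, so 9 is a cut vertex.
By contrast removing 12 leaves 2 components; it is not a cut vertex. No other vertex is a cut vertex either.

1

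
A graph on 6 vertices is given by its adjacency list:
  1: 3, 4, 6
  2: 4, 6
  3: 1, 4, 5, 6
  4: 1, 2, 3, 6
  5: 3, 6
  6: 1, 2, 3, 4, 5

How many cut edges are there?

The edges on the cycle 3-6-5-3 are not bridges since each lies on that cycle.
Every edge lies on some cycle, so there are no bridges.

0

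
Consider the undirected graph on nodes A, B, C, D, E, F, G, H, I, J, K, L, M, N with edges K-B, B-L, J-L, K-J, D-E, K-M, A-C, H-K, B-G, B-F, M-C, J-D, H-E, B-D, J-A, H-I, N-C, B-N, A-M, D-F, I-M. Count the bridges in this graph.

The edges on the cycle H-K-B-D-E-H are not bridges since each lies on that cycle.
But removing B-G disconnects B from G — this is a bridge.

1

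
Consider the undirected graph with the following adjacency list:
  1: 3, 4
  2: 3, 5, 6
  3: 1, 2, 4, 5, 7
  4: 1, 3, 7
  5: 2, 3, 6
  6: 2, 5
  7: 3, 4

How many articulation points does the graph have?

1

Removing 3 increases the component count from 1 to 2, so 3 is a cut vertex.
By contrast removing 5 leaves 1 component; it is not a cut vertex. No other vertex is a cut vertex either.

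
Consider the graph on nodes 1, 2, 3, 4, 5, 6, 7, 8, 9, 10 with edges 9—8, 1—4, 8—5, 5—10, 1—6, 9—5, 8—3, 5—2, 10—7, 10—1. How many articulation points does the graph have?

Removing 1 increases the component count from 1 to 3, so 1 is a cut vertex.
Removing 5 increases the component count from 1 to 3, so 5 is a cut vertex.
Removing 8 increases the component count from 1 to 2, so 8 is a cut vertex.
Likewise 10 is a cut vertex.
By contrast removing 9 leaves 1 component; it is not a cut vertex. No other vertex is a cut vertex either.

4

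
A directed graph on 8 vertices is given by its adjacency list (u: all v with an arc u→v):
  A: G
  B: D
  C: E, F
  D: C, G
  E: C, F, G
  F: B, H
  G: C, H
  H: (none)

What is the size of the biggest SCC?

{B, C, D, E, F, G} are all mutually reachable — one SCC of size 6.
{A} is an SCC by itself.
{H} is an SCC by itself.
The largest has 6 vertices.

6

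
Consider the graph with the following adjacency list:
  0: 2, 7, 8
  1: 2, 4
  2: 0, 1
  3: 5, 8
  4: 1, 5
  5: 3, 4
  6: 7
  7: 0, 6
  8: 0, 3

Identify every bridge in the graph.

0-7, 6-7

The edges on the cycle 1-2-0-8-3-5-4-1 are not bridges since each lies on that cycle.
But removing 0-7 disconnects 0 from 7; removing 6-7 disconnects 6 from 7 — these are bridges.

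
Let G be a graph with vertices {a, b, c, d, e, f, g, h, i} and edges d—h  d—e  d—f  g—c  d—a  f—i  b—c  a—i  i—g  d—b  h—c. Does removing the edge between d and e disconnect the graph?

Removing d—e leaves no path between d and e: the component count goes from 1 to 2. So it is a bridge.

Yes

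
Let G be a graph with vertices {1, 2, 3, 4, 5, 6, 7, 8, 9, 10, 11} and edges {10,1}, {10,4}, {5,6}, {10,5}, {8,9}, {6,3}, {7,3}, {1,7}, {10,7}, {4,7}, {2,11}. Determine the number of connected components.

3

Starting from 2 we can reach 2, 11. That is one component of size 2.
Starting from 8 we can reach 8, 9. That is one component of size 2.
Starting from 1 we can reach 1, 3, 4, 5, 6, 7, 10. That is one component of size 7.
Total: 3 components.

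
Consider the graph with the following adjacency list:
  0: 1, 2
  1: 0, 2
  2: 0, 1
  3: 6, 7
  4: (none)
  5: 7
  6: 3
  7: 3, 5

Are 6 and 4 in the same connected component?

No

The component containing 6 is {3, 5, 6, 7}, and 4 is not in it.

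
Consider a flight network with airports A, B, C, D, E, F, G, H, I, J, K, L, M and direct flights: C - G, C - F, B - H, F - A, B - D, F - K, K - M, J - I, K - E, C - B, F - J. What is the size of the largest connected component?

12

L is isolated — a component by itself.
Starting from A we can reach A, B, C, D, E, F, G, H, I, J, K, M. That is one component of size 12.
The largest has 12 vertices.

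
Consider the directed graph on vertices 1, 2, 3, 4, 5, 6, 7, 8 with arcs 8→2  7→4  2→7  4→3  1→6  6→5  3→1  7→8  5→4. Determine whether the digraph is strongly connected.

No

There is no directed path from 5 to 8, so the graph is not strongly connected.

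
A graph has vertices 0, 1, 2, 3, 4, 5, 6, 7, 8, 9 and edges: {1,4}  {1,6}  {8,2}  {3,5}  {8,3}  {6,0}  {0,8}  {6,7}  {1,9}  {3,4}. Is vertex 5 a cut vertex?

No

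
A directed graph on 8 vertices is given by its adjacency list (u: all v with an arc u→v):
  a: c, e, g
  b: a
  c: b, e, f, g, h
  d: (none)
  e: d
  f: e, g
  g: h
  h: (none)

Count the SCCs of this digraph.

6

{a, b, c} are all mutually reachable — one SCC of size 3.
{d} is an SCC by itself.
{h} is an SCC by itself.
{g} is an SCC by itself.
{e} is an SCC by itself.
(and 1 more singleton SCC)
That gives 6 strongly connected components.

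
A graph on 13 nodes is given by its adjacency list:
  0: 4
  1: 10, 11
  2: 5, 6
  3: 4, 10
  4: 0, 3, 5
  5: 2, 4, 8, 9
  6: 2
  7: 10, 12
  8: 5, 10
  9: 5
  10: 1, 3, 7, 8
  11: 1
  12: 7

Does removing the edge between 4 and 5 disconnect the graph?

No

After removing 4-5, the path 4-3-10-8-5 still connects them, so the edge is not a bridge.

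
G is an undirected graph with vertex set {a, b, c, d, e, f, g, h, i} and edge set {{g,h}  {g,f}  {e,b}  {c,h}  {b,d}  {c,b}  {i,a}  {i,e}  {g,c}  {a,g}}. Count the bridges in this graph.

2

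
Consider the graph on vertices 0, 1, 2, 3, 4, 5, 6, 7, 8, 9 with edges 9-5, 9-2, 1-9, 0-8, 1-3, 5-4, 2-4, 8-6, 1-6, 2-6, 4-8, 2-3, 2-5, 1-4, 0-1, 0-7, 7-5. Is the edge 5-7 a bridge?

After removing 5-7, the path 5-9-1-0-7 still connects them, so the edge is not a bridge.

No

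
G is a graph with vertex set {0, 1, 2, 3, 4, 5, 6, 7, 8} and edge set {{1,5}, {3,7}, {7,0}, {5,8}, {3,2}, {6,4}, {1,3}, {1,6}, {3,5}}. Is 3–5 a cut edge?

After removing 3–5, the path 3-1-5 still connects them, so the edge is not a bridge.

No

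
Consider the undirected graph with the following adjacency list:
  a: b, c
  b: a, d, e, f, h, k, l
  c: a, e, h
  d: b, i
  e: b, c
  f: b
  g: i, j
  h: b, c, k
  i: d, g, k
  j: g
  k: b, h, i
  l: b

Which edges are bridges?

b-f, b-l, g-i, g-j

The edges on the cycle b-d-i-k-h-b are not bridges since each lies on that cycle.
But removing i-g disconnects i from g; removing b-f disconnects b from f; removing j-g disconnects j from g; removing l-b disconnects l from b — these are bridges.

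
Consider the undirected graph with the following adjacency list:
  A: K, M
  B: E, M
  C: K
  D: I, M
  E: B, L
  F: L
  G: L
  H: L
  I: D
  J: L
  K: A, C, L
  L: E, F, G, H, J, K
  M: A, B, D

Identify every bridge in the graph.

C-K, D-I, D-M, F-L, G-L, H-L, J-L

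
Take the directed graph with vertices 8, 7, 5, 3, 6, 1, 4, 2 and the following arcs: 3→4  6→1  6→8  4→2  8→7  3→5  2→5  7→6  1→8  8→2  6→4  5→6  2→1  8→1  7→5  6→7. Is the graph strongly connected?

No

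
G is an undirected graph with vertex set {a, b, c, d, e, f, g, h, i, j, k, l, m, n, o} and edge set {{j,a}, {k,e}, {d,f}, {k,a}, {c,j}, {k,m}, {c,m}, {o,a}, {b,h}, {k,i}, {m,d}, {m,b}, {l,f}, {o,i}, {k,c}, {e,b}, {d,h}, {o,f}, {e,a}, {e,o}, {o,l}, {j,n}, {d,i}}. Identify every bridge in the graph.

The edges on the cycle k-c-m-d-f-o-e-k are not bridges since each lies on that cycle.
But removing n-j disconnects n from j — this is a bridge.

j-n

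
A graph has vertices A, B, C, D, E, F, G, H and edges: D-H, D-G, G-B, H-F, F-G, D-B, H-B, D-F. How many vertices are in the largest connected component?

A is isolated — a component by itself.
E is isolated — a component by itself.
C is isolated — a component by itself.
Starting from B we can reach B, D, F, G, H. That is one component of size 5.
The largest has 5 vertices.

5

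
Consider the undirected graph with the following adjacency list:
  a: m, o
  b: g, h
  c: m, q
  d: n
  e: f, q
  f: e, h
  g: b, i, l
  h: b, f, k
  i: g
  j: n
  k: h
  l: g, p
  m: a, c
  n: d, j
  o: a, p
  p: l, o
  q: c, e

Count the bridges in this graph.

4

The edges on the cycle f-e-q-c-m-a-o-p-l-g-b-h-f are not bridges since each lies on that cycle.
But removing h-k disconnects h from k; removing g-i disconnects g from i; removing d-n disconnects d from n; removing j-n disconnects j from n — these are bridges.
That makes 4 bridges.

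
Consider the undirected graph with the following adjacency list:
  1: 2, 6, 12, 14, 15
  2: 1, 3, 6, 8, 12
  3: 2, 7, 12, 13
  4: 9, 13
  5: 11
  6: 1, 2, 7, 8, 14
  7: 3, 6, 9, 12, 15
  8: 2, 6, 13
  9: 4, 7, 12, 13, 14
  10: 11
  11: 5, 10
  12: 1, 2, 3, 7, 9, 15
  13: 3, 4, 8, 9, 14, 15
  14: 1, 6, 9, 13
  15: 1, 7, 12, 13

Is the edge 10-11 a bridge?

Yes

Removing 10-11 leaves no path between 10 and 11: the component count goes from 2 to 3. So it is a bridge.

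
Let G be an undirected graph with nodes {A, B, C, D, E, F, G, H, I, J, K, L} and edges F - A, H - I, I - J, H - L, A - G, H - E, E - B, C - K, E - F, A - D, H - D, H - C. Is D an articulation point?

Deleting D leaves 1 component (was 1) (its neighbors A, H remain connected to each other), so D is not a cut vertex.

No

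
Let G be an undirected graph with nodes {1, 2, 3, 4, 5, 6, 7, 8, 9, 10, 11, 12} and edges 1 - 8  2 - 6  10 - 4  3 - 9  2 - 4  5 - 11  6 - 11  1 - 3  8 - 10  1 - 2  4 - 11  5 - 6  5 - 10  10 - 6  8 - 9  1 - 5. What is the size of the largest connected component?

7 is isolated — a component by itself.
12 is isolated — a component by itself.
Starting from 1 we can reach 1, 2, 3, 4, 5, 6, 8, 9, 10, 11. That is one component of size 10.
The largest has 10 vertices.

10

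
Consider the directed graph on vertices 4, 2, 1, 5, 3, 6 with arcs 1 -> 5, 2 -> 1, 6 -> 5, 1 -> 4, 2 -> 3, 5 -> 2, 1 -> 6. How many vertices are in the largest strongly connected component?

{1, 2, 5, 6} are all mutually reachable — one SCC of size 4.
{4} is an SCC by itself.
{3} is an SCC by itself.
The largest has 4 vertices.

4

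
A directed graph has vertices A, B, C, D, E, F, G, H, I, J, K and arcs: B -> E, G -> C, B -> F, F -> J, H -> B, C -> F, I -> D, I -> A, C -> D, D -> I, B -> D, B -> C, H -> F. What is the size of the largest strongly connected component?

2

{D, I} are all mutually reachable — one SCC of size 2.
{F} is an SCC by itself.
{K} is an SCC by itself.
{J} is an SCC by itself.
{B} is an SCC by itself.
(and 5 more singleton SCCs)
The largest has 2 vertices.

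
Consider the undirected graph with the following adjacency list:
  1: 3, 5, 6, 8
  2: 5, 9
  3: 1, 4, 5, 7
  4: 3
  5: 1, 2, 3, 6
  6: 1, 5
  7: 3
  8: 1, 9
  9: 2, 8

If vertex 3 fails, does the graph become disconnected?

Yes

Deleting 3 raises the number of components from 1 to 3, so 3 is a cut vertex.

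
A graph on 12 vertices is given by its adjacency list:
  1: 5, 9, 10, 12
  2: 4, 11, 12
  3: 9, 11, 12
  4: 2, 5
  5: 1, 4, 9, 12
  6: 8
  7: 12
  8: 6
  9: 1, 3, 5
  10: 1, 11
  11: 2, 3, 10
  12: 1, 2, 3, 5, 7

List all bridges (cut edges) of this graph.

The edges on the cycle 12-2-11-10-1-12 are not bridges since each lies on that cycle.
But removing 8-6 disconnects 8 from 6; removing 12-7 disconnects 12 from 7 — these are bridges.

12-7, 6-8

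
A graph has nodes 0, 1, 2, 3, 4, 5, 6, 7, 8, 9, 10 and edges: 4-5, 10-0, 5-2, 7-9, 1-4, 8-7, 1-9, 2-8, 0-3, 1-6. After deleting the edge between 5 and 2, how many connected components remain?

5 and 2 are still connected via 5-4-1-9-7-8-2, so the component count stays at 2.

2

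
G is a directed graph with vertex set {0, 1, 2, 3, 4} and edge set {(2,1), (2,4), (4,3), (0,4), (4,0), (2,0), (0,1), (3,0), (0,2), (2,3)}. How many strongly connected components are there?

2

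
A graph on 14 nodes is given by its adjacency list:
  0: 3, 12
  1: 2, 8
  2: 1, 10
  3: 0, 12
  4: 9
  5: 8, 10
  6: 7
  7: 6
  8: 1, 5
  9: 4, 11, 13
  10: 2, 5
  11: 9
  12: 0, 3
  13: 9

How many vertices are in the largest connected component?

5

Starting from 6 we can reach 6, 7. That is one component of size 2.
Starting from 0 we can reach 0, 3, 12. That is one component of size 3.
Starting from 4 we can reach 4, 9, 11, 13. That is one component of size 4.
Starting from 1 we can reach 1, 2, 5, 8, 10. That is one component of size 5.
The largest has 5 vertices.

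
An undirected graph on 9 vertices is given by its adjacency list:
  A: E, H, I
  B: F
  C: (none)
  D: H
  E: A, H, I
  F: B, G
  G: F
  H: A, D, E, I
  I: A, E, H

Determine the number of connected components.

3

C is isolated — a component by itself.
Starting from B we can reach B, F, G. That is one component of size 3.
Starting from A we can reach A, D, E, H, I. That is one component of size 5.
Total: 3 components.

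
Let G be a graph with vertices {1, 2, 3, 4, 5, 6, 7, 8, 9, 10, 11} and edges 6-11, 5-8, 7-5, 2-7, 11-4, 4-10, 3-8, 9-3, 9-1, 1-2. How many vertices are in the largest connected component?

7

Starting from 4 we can reach 4, 6, 10, 11. That is one component of size 4.
Starting from 1 we can reach 1, 2, 3, 5, 7, 8, 9. That is one component of size 7.
The largest has 7 vertices.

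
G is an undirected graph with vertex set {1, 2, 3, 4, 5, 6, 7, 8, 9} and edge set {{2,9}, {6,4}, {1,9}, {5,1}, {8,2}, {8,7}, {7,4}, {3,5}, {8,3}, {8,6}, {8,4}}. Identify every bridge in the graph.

none

The edges on the cycle 8-3-5-1-9-2-8 are not bridges since each lies on that cycle.
Every edge lies on some cycle, so there are no bridges.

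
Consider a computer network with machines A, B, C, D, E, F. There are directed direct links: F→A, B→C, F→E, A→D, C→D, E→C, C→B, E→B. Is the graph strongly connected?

There is no directed path from C to F, so the graph is not strongly connected.

No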